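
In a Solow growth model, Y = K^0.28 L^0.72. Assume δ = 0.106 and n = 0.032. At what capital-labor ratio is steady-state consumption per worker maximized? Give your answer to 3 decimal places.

Break-even investment rate: n + δ = 0.032 + 0.106 = 0.138.
Golden rule sets MPK = n+δ: 0.28·k^(0.28−1) = 0.138, so k_gold = (0.28/0.138)^(1/0.72) ≈ 2.6716.

k_gold ≈ 2.672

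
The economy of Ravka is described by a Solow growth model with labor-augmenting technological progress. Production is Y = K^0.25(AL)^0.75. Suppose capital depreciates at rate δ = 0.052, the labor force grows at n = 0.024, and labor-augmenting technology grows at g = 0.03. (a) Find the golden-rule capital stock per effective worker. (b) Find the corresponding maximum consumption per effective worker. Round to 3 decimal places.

Break-even investment rate: n + g + δ = 0.024 + 0.03 + 0.052 = 0.106.
Golden rule sets MPK = n+g+δ: 0.25·k^(0.25−1) = 0.106, so k_gold = (0.25/0.106)^(1/0.75) ≈ 3.1394.
y_gold = 3.1394^0.25 ≈ 1.3311; c_gold = y_gold − 0.106·k_gold ≈ 0.9983.

(a) k_gold ≈ 3.139; (b) c_gold ≈ 0.998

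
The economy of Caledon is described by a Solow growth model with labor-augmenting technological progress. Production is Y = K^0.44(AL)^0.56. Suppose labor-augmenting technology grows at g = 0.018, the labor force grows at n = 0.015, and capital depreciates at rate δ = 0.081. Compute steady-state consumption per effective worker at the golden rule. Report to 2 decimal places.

The effective depreciation rate is n + g + δ = 0.015 + 0.018 + 0.081 = 0.114.
At the golden rule the marginal product of capital equals n+g+δ: 0.44·k^(0.44−1) = 0.114. Solving, k_gold = (0.44/0.114)^(1/0.56) ≈ 11.1534.
y_gold = 11.1534^0.44 ≈ 2.8897.
c_gold = y_gold − (n+g+δ)·k_gold = 2.8897 − 0.114·11.1534 ≈ 1.6183.

c_gold ≈ 1.62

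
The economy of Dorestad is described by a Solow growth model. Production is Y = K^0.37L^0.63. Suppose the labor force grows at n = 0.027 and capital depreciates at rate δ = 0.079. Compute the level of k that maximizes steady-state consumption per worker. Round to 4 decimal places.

k_gold ≈ 7.2734

n + δ = 0.027 + 0.079 = 0.106.
At the golden rule the marginal product of capital equals n+δ: 0.37·k^(0.37−1) = 0.106. Solving, k_gold = (0.37/0.106)^(1/0.63) ≈ 7.2734.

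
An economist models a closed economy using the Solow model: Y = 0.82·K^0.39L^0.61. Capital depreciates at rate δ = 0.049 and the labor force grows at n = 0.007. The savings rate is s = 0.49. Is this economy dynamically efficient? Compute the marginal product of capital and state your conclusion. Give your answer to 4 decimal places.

The effective depreciation rate is n + δ = 0.007 + 0.049 = 0.056.
Steady-state k*: s·A·k^0.39 = 0.056·k gives k* = (0.49·0.82/0.056)^(1/0.61) ≈ 25.2922.
MPK = 0.39·0.82·25.2922^(-0.61) ≈ 0.0446.
MPK < n+δ = 0.056, so the economy is dynamically inefficient (over-saving).

dynamically inefficient; MPK ≈ 0.0446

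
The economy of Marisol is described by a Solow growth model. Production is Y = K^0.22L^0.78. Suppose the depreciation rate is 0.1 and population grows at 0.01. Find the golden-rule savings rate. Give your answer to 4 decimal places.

s_gold = 0.2200

The effective depreciation rate is n + δ = 0.01 + 0.1 = 0.11.
At the golden rule MPK = n+δ, and in any Cobb-Douglas steady state s = (n+δ)·k/y = MPK·k/y = capital's share 0.22.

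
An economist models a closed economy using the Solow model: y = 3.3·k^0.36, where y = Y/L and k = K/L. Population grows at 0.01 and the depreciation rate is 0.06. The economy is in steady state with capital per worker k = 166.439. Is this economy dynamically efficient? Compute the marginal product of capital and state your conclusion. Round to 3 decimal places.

dynamically inefficient; MPK ≈ 0.045

n + δ = 0.01 + 0.06 = 0.07.
MPK = 0.36·3.3·k^(0.36−1) = 0.36·3.3·166.439^(-0.64) ≈ 0.0450.
MPK < 0.07, so the economy is dynamically inefficient (over-saving).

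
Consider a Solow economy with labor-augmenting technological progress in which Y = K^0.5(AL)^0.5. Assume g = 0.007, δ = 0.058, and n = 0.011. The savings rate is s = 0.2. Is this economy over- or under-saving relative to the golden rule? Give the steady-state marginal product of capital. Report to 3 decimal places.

n + g + δ = 0.011 + 0.007 + 0.058 = 0.076.
Steady-state k*: s·k^0.5 = 0.076·k gives k* = (0.2/0.076)^(1/0.5) ≈ 6.9252.
MPK = 0.5·6.9252^(-0.5) ≈ 0.1900.
MPK > n+g+δ = 0.076, so the economy is dynamically efficient (under-saving).

under-saving; MPK ≈ 0.190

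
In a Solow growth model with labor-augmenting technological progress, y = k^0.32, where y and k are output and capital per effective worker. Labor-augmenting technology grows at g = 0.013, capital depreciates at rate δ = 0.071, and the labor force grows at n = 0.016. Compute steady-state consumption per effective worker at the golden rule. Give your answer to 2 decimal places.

c_gold ≈ 1.18

Capital per effective worker breaks even when investment replaces (n + g + δ)·k; here n + g + δ = 0.1.
Setting f'(k) = n+g+δ gives 0.32·k^(0.32−1) = 0.1, hence k_gold = (0.32/0.1)^(1/0.68) ≈ 5.5318.
y_gold = 5.5318^0.32 ≈ 1.7287.
c_gold = y_gold − (n+g+δ)·k_gold = 1.7287 − 0.1·5.5318 ≈ 1.1755.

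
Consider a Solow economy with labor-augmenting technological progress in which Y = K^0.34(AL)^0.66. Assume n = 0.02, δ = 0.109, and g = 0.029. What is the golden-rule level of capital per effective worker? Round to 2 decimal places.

k_gold ≈ 3.19

n + g + δ = 0.02 + 0.029 + 0.109 = 0.158.
Setting f'(k) = n+g+δ gives 0.34·k^(0.34−1) = 0.158, hence k_gold = (0.34/0.158)^(1/0.66) ≈ 3.1936.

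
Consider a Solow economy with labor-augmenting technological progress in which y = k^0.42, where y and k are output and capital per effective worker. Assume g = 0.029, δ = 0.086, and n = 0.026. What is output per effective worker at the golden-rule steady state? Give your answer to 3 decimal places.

Break-even investment rate: n + g + δ = 0.026 + 0.029 + 0.086 = 0.141.
Maximizing c = f(k) − (n+g+δ)·k gives f'(k) = n+g+δ, i.e. 0.42·k^(0.42−1) = 0.141, so k_gold = (0.42/0.141)^(1/0.58) ≈ 6.5659.
Output: y_gold = k_gold^0.42 = 6.5659^0.42 ≈ 2.2043.

y_gold ≈ 2.204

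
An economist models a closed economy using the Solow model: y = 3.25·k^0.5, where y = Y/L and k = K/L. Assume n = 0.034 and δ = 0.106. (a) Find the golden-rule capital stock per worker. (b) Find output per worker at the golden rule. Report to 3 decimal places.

Break-even investment rate: n + δ = 0.034 + 0.106 = 0.14.
At the golden rule the marginal product of capital equals n+δ: 0.5·3.25·k^(0.5−1) = 0.14. Solving, k_gold = (0.5·3.25/0.14)^(1/0.5) ≈ 134.7258.
y_gold = 3.25·134.7258^0.5 ≈ 37.7232.

(a) k_gold ≈ 134.726; (b) y_gold ≈ 37.723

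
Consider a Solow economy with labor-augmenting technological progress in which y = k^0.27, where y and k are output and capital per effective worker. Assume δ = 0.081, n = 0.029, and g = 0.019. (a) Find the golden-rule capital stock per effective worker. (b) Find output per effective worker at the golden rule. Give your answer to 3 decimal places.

The effective depreciation rate is n + g + δ = 0.029 + 0.019 + 0.081 = 0.129.
Setting f'(k) = n+g+δ gives 0.27·k^(0.27−1) = 0.129, hence k_gold = (0.27/0.129)^(1/0.73) ≈ 2.7505.
y_gold = 2.7505^0.27 ≈ 1.3141.

(a) k_gold ≈ 2.751; (b) y_gold ≈ 1.314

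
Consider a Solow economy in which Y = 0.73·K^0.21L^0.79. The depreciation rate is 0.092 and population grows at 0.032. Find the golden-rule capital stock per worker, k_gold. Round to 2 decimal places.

k_gold ≈ 1.31

n + δ = 0.032 + 0.092 = 0.124.
Golden rule sets MPK = n+δ: 0.21·0.73·k^(0.21−1) = 0.124, so k_gold = (0.21·0.73/0.124)^(1/0.79) ≈ 1.3080.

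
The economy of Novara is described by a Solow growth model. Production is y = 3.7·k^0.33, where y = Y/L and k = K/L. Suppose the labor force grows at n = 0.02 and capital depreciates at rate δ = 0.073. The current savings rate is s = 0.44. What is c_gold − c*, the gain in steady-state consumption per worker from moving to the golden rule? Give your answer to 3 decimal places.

Δc ≈ 0.326

n + δ = 0.02 + 0.073 = 0.093.
Current steady state (s = 0.44): k* = (0.44·3.7/0.093)^(1/0.67) ≈ 71.6935, y* = 3.7·71.6935^0.33 ≈ 15.1534, c* = (1−0.44)·15.1534 ≈ 8.4859.
At the golden rule the marginal product of capital equals n+δ: 0.33·3.7·k^(0.33−1) = 0.093. Solving, k_gold = (0.33·3.7/0.093)^(1/0.67) ≈ 46.6664.
y_gold = 3.7·46.6664^0.33 ≈ 13.1514, c_gold = y_gold − 0.093·k_gold ≈ 8.8115.
Gain: Δc = 8.8115 − 8.4859 ≈ 0.3256.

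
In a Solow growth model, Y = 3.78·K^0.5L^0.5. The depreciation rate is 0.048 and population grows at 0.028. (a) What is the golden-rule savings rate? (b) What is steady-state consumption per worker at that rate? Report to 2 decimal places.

(a) s_gold = 0.50; (b) c_gold ≈ 47.00

n + δ = 0.028 + 0.048 = 0.076.
For Cobb-Douglas, s_gold equals capital's share: s_gold = 0.5.
Maximizing c = f(k) − (n+δ)·k gives f'(k) = n+δ, i.e. 0.5·3.78·k^(0.5−1) = 0.076, so k_gold = (0.5·3.78/0.076)^(1/0.5) ≈ 618.4384.
y_gold = 3.78·618.4384^0.5 ≈ 94.0026; c_gold = (1−0.5)·y_gold ≈ 47.0013.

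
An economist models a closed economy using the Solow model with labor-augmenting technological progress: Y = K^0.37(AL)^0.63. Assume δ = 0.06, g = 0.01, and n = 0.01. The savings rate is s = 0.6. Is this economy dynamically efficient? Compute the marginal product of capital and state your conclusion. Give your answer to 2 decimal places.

Capital per effective worker breaks even when investment replaces (n + g + δ)·k; here n + g + δ = 0.08.
Steady-state k*: s·k^0.37 = 0.08·k gives k* = (0.6/0.08)^(1/0.63) ≈ 24.4899.
MPK = 0.37·24.4899^(-0.63) ≈ 0.0493.
MPK < n+g+δ = 0.08, so the economy is dynamically inefficient (over-saving).

dynamically inefficient; MPK ≈ 0.05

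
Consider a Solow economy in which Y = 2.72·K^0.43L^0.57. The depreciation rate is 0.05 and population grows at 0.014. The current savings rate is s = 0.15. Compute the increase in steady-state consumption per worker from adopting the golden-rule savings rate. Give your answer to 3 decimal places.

n + δ = 0.014 + 0.05 = 0.064.
Current steady state (s = 0.15): k* = (0.15·2.72/0.064)^(1/0.57) ≈ 25.7851, y* = 2.72·25.7851^0.43 ≈ 11.0016, c* = (1−0.15)·11.0016 ≈ 9.3514.
Setting f'(k) = n+δ gives 0.43·2.72·k^(0.43−1) = 0.064, hence k_gold = (0.43·2.72/0.064)^(1/0.57) ≈ 163.6006.
y_gold = 2.72·163.6006^0.43 ≈ 24.3499, c_gold = y_gold − 0.064·k_gold ≈ 13.8794.
Gain: Δc = 13.8794 − 9.3514 ≈ 4.5280.

Δc ≈ 4.528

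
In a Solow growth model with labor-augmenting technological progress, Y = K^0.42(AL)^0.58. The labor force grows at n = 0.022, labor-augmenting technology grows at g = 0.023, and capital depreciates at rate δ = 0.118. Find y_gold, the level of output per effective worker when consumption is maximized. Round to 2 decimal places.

The effective depreciation rate is n + g + δ = 0.022 + 0.023 + 0.118 = 0.163.
At the golden rule the marginal product of capital equals n+g+δ: 0.42·k^(0.42−1) = 0.163. Solving, k_gold = (0.42/0.163)^(1/0.58) ≈ 5.1136.
Output: y_gold = k_gold^0.42 = 5.1136^0.42 ≈ 1.9846.

y_gold ≈ 1.98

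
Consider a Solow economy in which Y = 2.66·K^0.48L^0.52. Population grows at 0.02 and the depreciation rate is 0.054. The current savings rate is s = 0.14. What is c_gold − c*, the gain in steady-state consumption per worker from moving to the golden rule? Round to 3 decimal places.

The effective depreciation rate is n + δ = 0.02 + 0.054 = 0.074.
Current steady state (s = 0.14): k* = (0.14·2.66/0.074)^(1/0.52) ≈ 22.3652, y* = 2.66·22.3652^0.48 ≈ 11.8216, c* = (1−0.14)·11.8216 ≈ 10.1666.
Setting f'(k) = n+δ gives 0.48·2.66·k^(0.48−1) = 0.074, hence k_gold = (0.48·2.66/0.074)^(1/0.52) ≈ 239.1315.
y_gold = 2.66·239.1315^0.48 ≈ 36.8661, c_gold = y_gold − 0.074·k_gold ≈ 19.1704.
Gain: Δc = 19.1704 − 10.1666 ≈ 9.0038.

Δc ≈ 9.004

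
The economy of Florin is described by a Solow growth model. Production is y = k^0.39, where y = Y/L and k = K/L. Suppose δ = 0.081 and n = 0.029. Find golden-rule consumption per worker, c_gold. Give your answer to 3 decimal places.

c_gold ≈ 1.370

n + δ = 0.029 + 0.081 = 0.11.
Maximizing c = f(k) − (n+δ)·k gives f'(k) = n+δ, i.e. 0.39·k^(0.39−1) = 0.11, so k_gold = (0.39/0.11)^(1/0.61) ≈ 7.9635.
y_gold = 7.9635^0.39 ≈ 2.2461.
c_gold = y_gold − (n+δ)·k_gold = 2.2461 − 0.11·7.9635 ≈ 1.3701.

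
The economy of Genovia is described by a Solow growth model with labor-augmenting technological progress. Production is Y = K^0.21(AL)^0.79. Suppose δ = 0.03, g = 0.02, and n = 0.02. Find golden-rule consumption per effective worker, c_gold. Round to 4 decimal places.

The effective depreciation rate is n + g + δ = 0.02 + 0.02 + 0.03 = 0.07.
Golden rule sets MPK = n+g+δ: 0.21·k^(0.21−1) = 0.07, so k_gold = (0.21/0.07)^(1/0.79) ≈ 4.0175.
y_gold = 4.0175^0.21 ≈ 1.3392.
c_gold = y_gold − (n+g+δ)·k_gold = 1.3392 − 0.07·4.0175 ≈ 1.0579.

c_gold ≈ 1.0579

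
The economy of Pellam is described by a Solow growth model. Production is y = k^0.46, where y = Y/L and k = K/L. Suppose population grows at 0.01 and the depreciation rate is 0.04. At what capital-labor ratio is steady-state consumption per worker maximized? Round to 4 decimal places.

k_gold ≈ 60.9245

Break-even investment rate: n + δ = 0.01 + 0.04 = 0.05.
At the golden rule the marginal product of capital equals n+δ: 0.46·k^(0.46−1) = 0.05. Solving, k_gold = (0.46/0.05)^(1/0.54) ≈ 60.9245.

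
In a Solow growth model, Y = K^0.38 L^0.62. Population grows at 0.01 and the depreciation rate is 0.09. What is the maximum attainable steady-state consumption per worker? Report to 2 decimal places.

c_gold ≈ 1.41

Capital per worker breaks even when investment replaces (n + δ)·k; here n + δ = 0.1.
At the golden rule the marginal product of capital equals n+δ: 0.38·k^(0.38−1) = 0.1. Solving, k_gold = (0.38/0.1)^(1/0.62) ≈ 8.6126.
y_gold = 8.6126^0.38 ≈ 2.2665.
c_gold = y_gold − (n+δ)·k_gold = 2.2665 − 0.1·8.6126 ≈ 1.4052.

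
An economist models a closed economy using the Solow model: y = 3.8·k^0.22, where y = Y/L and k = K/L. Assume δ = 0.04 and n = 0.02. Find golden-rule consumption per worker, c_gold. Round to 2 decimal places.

Break-even investment rate: n + δ = 0.02 + 0.04 = 0.06.
Golden rule sets MPK = n+δ: 0.22·3.8·k^(0.22−1) = 0.06, so k_gold = (0.22·3.8/0.06)^(1/0.78) ≈ 29.2912.
y_gold = 3.8·29.2912^0.22 ≈ 7.9885.
c_gold = y_gold − (n+δ)·k_gold = 7.9885 − 0.06·29.2912 ≈ 6.2310.

c_gold ≈ 6.23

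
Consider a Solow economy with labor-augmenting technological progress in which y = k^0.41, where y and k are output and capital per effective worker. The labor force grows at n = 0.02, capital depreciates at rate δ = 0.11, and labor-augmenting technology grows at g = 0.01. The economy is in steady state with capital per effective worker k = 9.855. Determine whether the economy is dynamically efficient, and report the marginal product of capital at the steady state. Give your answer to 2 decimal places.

dynamically inefficient; MPK ≈ 0.11

n + g + δ = 0.02 + 0.01 + 0.11 = 0.14.
MPK = 0.41·k^(0.41−1) = 0.41·9.855^(-0.59) ≈ 0.1063.
MPK < 0.14, so the economy is dynamically inefficient (over-saving).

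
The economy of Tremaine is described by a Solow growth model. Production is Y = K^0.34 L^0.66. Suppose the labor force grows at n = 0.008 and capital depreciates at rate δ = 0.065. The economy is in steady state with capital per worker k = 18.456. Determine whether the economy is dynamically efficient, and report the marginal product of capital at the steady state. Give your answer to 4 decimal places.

n + δ = 0.008 + 0.065 = 0.073.
MPK = 0.34·k^(0.34−1) = 0.34·18.456^(-0.66) ≈ 0.0496.
MPK < 0.073, so the economy is dynamically inefficient (over-saving).

dynamically inefficient; MPK ≈ 0.0496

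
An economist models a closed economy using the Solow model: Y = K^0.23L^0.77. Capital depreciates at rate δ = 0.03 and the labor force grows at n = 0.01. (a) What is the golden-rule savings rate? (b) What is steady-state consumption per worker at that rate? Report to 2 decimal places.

(a) s_gold = 0.23; (b) c_gold ≈ 1.30

n + δ = 0.01 + 0.03 = 0.04.
For Cobb-Douglas, s_gold equals capital's share: s_gold = 0.23.
At the golden rule the marginal product of capital equals n+δ: 0.23·k^(0.23−1) = 0.04. Solving, k_gold = (0.23/0.04)^(1/0.77) ≈ 9.6958.
y_gold = 9.6958^0.23 ≈ 1.6862; c_gold = (1−0.23)·y_gold ≈ 1.2984.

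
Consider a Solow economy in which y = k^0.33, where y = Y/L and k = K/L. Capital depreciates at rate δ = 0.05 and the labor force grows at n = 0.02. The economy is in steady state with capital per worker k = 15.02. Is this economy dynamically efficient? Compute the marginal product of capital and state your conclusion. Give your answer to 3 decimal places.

dynamically inefficient; MPK ≈ 0.054

The effective depreciation rate is n + δ = 0.02 + 0.05 = 0.07.
MPK = 0.33·k^(0.33−1) = 0.33·15.02^(-0.67) ≈ 0.0537.
MPK < 0.07, so the economy is dynamically inefficient (over-saving).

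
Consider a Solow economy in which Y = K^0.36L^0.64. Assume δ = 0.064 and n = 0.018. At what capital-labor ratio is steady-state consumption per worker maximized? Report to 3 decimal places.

The effective depreciation rate is n + δ = 0.018 + 0.064 = 0.082.
Golden rule sets MPK = n+δ: 0.36·k^(0.36−1) = 0.082, so k_gold = (0.36/0.082)^(1/0.64) ≈ 10.0899.

k_gold ≈ 10.090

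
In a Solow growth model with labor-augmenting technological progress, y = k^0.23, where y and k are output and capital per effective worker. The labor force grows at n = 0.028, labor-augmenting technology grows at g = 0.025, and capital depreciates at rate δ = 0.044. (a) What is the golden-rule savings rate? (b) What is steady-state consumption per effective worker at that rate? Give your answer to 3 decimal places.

n + g + δ = 0.028 + 0.025 + 0.044 = 0.097.
For Cobb-Douglas, s_gold equals capital's share: s_gold = 0.23.
Golden rule sets MPK = n+g+δ: 0.23·k^(0.23−1) = 0.097, so k_gold = (0.23/0.097)^(1/0.77) ≈ 3.0687.
y_gold = 3.0687^0.23 ≈ 1.2942; c_gold = (1−0.23)·y_gold ≈ 0.9965.

(a) s_gold = 0.230; (b) c_gold ≈ 0.997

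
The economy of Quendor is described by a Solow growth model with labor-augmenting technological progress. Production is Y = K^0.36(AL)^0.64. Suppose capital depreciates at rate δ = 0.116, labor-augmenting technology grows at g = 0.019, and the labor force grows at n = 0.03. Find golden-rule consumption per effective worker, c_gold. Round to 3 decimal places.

n + g + δ = 0.03 + 0.019 + 0.116 = 0.165.
Maximizing c = f(k) − (n+g+δ)·k gives f'(k) = n+g+δ, i.e. 0.36·k^(0.36−1) = 0.165, so k_gold = (0.36/0.165)^(1/0.64) ≈ 3.3838.
y_gold = 3.3838^0.36 ≈ 1.5509.
c_gold = y_gold − (n+g+δ)·k_gold = 1.5509 − 0.165·3.3838 ≈ 0.9926.

c_gold ≈ 0.993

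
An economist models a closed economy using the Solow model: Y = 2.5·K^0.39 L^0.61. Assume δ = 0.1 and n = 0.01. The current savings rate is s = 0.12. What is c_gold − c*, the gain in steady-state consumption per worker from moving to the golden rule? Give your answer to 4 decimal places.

The effective depreciation rate is n + δ = 0.01 + 0.1 = 0.11.
Current steady state (s = 0.12): k* = (0.12·2.5/0.11)^(1/0.61) ≈ 5.1798, y* = 2.5·5.1798^0.39 ≈ 4.7481, c* = (1−0.12)·4.7481 ≈ 4.1783.
Setting f'(k) = n+δ gives 0.39·2.5·k^(0.39−1) = 0.11, hence k_gold = (0.39·2.5/0.11)^(1/0.61) ≈ 35.7653.
y_gold = 2.5·35.7653^0.39 ≈ 10.0877, c_gold = y_gold − 0.11·k_gold ≈ 6.1535.
Gain: Δc = 6.1535 − 4.1783 ≈ 1.9751.

Δc ≈ 1.9751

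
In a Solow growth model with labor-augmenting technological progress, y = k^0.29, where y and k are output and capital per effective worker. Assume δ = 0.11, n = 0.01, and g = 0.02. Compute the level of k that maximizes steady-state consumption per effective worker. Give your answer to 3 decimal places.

The effective depreciation rate is n + g + δ = 0.01 + 0.02 + 0.11 = 0.14.
At the golden rule the marginal product of capital equals n+g+δ: 0.29·k^(0.29−1) = 0.14. Solving, k_gold = (0.29/0.14)^(1/0.71) ≈ 2.7890.

k_gold ≈ 2.789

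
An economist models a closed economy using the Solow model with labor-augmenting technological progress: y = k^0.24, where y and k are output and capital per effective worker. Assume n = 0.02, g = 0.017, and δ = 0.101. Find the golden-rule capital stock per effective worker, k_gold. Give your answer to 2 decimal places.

k_gold ≈ 2.07

Capital per effective worker breaks even when investment replaces (n + g + δ)·k; here n + g + δ = 0.138.
Setting f'(k) = n+g+δ gives 0.24·k^(0.24−1) = 0.138, hence k_gold = (0.24/0.138)^(1/0.76) ≈ 2.0712.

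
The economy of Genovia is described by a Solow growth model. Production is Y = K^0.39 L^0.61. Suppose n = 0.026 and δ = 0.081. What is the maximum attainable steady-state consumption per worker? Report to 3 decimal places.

c_gold ≈ 1.395

The effective depreciation rate is n + δ = 0.026 + 0.081 = 0.107.
Golden rule sets MPK = n+δ: 0.39·k^(0.39−1) = 0.107, so k_gold = (0.39/0.107)^(1/0.61) ≈ 8.3327.
y_gold = 8.3327^0.39 ≈ 2.2862.
c_gold = y_gold − (n+δ)·k_gold = 2.2862 − 0.107·8.3327 ≈ 1.3946.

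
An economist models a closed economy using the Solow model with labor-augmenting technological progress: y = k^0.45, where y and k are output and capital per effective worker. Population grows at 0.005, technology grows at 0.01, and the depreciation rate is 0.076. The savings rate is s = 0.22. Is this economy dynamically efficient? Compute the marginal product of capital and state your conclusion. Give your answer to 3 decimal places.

Capital per effective worker breaks even when investment replaces (n + g + δ)·k; here n + g + δ = 0.091.
Steady-state k*: s·k^0.45 = 0.091·k gives k* = (0.22/0.091)^(1/0.55) ≈ 4.9780.
MPK = 0.45·4.9780^(-0.55) ≈ 0.1861.
MPK > n+g+δ = 0.091, so the economy is dynamically efficient (under-saving).

dynamically efficient; MPK ≈ 0.186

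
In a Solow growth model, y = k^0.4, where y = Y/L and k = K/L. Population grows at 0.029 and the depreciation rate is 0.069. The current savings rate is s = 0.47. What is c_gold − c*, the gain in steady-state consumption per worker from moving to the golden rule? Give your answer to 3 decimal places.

Δc ≈ 0.025

Break-even investment rate: n + δ = 0.029 + 0.069 = 0.098.
Current steady state (s = 0.47): k* = (0.47/0.098)^(1/0.6) ≈ 13.6391, y* = 13.6391^0.4 ≈ 2.8439, c* = (1−0.47)·2.8439 ≈ 1.5073.
Setting f'(k) = n+δ gives 0.4·k^(0.4−1) = 0.098, hence k_gold = (0.4/0.098)^(1/0.6) ≈ 10.4245.
y_gold = 10.4245^0.4 ≈ 2.5540, c_gold = y_gold − 0.098·k_gold ≈ 1.5324.
Gain: Δc = 1.5324 − 1.5073 ≈ 0.0251.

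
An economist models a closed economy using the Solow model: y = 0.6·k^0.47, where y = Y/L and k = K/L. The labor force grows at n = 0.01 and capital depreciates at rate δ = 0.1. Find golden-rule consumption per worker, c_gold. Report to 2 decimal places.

c_gold ≈ 0.73

n + δ = 0.01 + 0.1 = 0.11.
At the golden rule the marginal product of capital equals n+δ: 0.47·0.6·k^(0.47−1) = 0.11. Solving, k_gold = (0.47·0.6/0.11)^(1/0.53) ≈ 5.9078.
y_gold = 0.6·5.9078^0.47 ≈ 1.3827.
c_gold = y_gold − (n+δ)·k_gold = 1.3827 − 0.11·5.9078 ≈ 0.7328.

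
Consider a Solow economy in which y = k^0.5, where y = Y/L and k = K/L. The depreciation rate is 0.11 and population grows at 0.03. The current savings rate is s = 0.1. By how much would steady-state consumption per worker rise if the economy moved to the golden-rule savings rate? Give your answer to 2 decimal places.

Break-even investment rate: n + δ = 0.03 + 0.11 = 0.14.
Current steady state (s = 0.1): k* = (0.1/0.14)^(1/0.5) ≈ 0.5102, y* = 0.5102^0.5 ≈ 0.7143, c* = (1−0.1)·0.7143 ≈ 0.6429.
Golden rule sets MPK = n+δ: 0.5·k^(0.5−1) = 0.14, so k_gold = (0.5/0.14)^(1/0.5) ≈ 12.7551.
y_gold = 12.7551^0.5 ≈ 3.5714, c_gold = y_gold − 0.14·k_gold ≈ 1.7857.
Gain: Δc = 1.7857 − 0.6429 ≈ 1.1429.

Δc ≈ 1.14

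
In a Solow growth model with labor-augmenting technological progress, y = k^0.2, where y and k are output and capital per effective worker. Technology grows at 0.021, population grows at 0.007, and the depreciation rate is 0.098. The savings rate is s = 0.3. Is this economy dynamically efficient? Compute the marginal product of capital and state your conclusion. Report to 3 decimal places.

dynamically inefficient; MPK ≈ 0.084

The effective depreciation rate is n + g + δ = 0.007 + 0.021 + 0.098 = 0.126.
Steady-state k*: s·k^0.2 = 0.126·k gives k* = (0.3/0.126)^(1/0.8) ≈ 2.9576.
MPK = 0.2·2.9576^(-0.8) ≈ 0.0840.
MPK < n+g+δ = 0.126, so the economy is dynamically inefficient (over-saving).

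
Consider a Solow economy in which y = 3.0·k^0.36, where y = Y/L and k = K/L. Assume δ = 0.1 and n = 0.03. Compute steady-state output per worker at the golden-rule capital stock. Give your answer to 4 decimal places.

y_gold ≈ 9.8703

The effective depreciation rate is n + δ = 0.03 + 0.1 = 0.13.
Setting f'(k) = n+δ gives 0.36·3.0·k^(0.36−1) = 0.13, hence k_gold = (0.36·3.0/0.13)^(1/0.64) ≈ 27.3331.
Output: y_gold = 3.0·k_gold^0.36 = 3.0·27.3331^0.36 ≈ 9.8703.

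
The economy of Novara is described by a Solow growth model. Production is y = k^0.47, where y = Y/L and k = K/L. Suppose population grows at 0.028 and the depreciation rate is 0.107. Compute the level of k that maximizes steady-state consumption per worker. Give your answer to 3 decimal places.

k_gold ≈ 10.524

n + δ = 0.028 + 0.107 = 0.135.
Golden rule sets MPK = n+δ: 0.47·k^(0.47−1) = 0.135, so k_gold = (0.47/0.135)^(1/0.53) ≈ 10.5244.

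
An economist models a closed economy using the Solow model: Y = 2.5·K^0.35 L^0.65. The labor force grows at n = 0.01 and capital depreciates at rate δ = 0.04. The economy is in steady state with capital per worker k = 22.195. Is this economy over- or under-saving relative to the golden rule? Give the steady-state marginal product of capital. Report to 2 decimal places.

under-saving; MPK ≈ 0.12

n + δ = 0.01 + 0.04 = 0.05.
MPK = 0.35·2.5·k^(0.35−1) = 0.35·2.5·22.195^(-0.65) ≈ 0.1167.
MPK > 0.05, so the economy is dynamically efficient (under-saving).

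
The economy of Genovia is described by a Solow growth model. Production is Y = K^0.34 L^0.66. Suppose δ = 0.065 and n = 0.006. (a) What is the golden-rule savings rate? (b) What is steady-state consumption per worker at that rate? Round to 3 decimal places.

(a) s_gold = 0.340; (b) c_gold ≈ 1.479

Break-even investment rate: n + δ = 0.006 + 0.065 = 0.071.
For Cobb-Douglas, s_gold equals capital's share: s_gold = 0.34.
Golden rule sets MPK = n+δ: 0.34·k^(0.34−1) = 0.071, so k_gold = (0.34/0.071)^(1/0.66) ≈ 10.7309.
y_gold = 10.7309^0.34 ≈ 2.2409; c_gold = (1−0.34)·y_gold ≈ 1.4790.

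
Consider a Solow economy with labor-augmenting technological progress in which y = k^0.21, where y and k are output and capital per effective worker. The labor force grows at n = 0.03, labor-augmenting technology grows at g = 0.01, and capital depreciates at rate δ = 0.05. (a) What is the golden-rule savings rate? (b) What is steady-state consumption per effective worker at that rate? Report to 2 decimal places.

Break-even investment rate: n + g + δ = 0.03 + 0.01 + 0.05 = 0.09.
For Cobb-Douglas, s_gold equals capital's share: s_gold = 0.21.
Maximizing c = f(k) − (n+g+δ)·k gives f'(k) = n+g+δ, i.e. 0.21·k^(0.21−1) = 0.09, so k_gold = (0.21/0.09)^(1/0.79) ≈ 2.9228.
y_gold = 2.9228^0.21 ≈ 1.2526; c_gold = (1−0.21)·y_gold ≈ 0.9896.

(a) s_gold = 0.21; (b) c_gold ≈ 0.99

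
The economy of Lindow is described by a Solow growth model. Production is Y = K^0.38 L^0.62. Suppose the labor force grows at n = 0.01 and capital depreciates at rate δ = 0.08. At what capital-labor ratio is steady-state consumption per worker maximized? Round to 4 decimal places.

The effective depreciation rate is n + δ = 0.01 + 0.08 = 0.09.
Maximizing c = f(k) − (n+δ)·k gives f'(k) = n+δ, i.e. 0.38·k^(0.38−1) = 0.09, so k_gold = (0.38/0.09)^(1/0.62) ≈ 10.2079.

k_gold ≈ 10.2079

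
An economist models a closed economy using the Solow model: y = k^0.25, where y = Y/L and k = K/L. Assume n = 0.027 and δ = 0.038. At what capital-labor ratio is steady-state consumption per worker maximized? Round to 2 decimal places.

The effective depreciation rate is n + δ = 0.027 + 0.038 = 0.065.
Setting f'(k) = n+δ gives 0.25·k^(0.25−1) = 0.065, hence k_gold = (0.25/0.065)^(1/0.75) ≈ 6.0261.

k_gold ≈ 6.03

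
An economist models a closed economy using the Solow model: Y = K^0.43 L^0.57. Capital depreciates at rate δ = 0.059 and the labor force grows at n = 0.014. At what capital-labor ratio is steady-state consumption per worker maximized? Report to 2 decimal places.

k_gold ≈ 22.45

The effective depreciation rate is n + δ = 0.014 + 0.059 = 0.073.
Setting f'(k) = n+δ gives 0.43·k^(0.43−1) = 0.073, hence k_gold = (0.43/0.073)^(1/0.57) ≈ 22.4457.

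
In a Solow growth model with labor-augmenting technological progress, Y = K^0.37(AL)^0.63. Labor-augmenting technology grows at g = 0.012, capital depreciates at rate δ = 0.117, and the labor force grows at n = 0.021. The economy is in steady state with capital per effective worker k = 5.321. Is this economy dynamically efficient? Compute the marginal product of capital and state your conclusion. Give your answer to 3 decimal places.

Break-even investment rate: n + g + δ = 0.021 + 0.012 + 0.117 = 0.15.
MPK = 0.37·k^(0.37−1) = 0.37·5.321^(-0.63) ≈ 0.1291.
MPK < 0.15, so the economy is dynamically inefficient (over-saving).

dynamically inefficient; MPK ≈ 0.129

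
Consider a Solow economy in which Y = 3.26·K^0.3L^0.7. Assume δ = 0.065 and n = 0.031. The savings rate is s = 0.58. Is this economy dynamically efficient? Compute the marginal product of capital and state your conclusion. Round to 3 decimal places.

dynamically inefficient; MPK ≈ 0.050

n + δ = 0.031 + 0.065 = 0.096.
Steady-state k*: s·A·k^0.3 = 0.096·k gives k* = (0.58·3.26/0.096)^(1/0.7) ≈ 70.6490.
MPK = 0.3·3.26·70.6490^(-0.7) ≈ 0.0497.
MPK < n+δ = 0.096, so the economy is dynamically inefficient (over-saving).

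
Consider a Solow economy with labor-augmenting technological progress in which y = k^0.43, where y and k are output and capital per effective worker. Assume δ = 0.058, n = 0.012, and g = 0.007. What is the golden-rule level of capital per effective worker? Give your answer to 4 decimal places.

Break-even investment rate: n + g + δ = 0.012 + 0.007 + 0.058 = 0.077.
Setting f'(k) = n+g+δ gives 0.43·k^(0.43−1) = 0.077, hence k_gold = (0.43/0.077)^(1/0.57) ≈ 20.4403.

k_gold ≈ 20.4403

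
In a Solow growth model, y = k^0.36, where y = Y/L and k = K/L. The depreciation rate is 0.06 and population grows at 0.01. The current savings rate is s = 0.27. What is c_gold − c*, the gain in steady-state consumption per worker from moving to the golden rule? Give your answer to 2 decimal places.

The effective depreciation rate is n + δ = 0.01 + 0.06 = 0.07.
Current steady state (s = 0.27): k* = (0.27/0.07)^(1/0.64) ≈ 8.2421, y* = 8.2421^0.36 ≈ 2.1369, c* = (1−0.27)·2.1369 ≈ 1.5599.
Setting f'(k) = n+δ gives 0.36·k^(0.36−1) = 0.07, hence k_gold = (0.36/0.07)^(1/0.64) ≈ 12.9198.
y_gold = 12.9198^0.36 ≈ 2.5122, c_gold = y_gold − 0.07·k_gold ≈ 1.6078.
Gain: Δc = 1.6078 − 1.5599 ≈ 0.0479.

Δc ≈ 0.05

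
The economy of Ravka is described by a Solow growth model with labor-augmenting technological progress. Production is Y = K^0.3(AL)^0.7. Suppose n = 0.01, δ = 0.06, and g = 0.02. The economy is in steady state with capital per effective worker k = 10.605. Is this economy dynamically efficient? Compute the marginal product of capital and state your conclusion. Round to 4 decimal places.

Break-even investment rate: n + g + δ = 0.01 + 0.02 + 0.06 = 0.09.
MPK = 0.3·k^(0.3−1) = 0.3·10.605^(-0.7) ≈ 0.0574.
MPK < 0.09, so the economy is dynamically inefficient (over-saving).

dynamically inefficient; MPK ≈ 0.0574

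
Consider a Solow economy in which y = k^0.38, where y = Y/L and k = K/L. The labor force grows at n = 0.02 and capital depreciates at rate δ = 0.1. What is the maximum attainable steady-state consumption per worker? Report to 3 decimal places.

c_gold ≈ 1.257

Break-even investment rate: n + δ = 0.02 + 0.1 = 0.12.
Maximizing c = f(k) − (n+δ)·k gives f'(k) = n+δ, i.e. 0.38·k^(0.38−1) = 0.12, so k_gold = (0.38/0.12)^(1/0.62) ≈ 6.4183.
y_gold = 6.4183^0.38 ≈ 2.0268.
c_gold = y_gold − (n+δ)·k_gold = 2.0268 − 0.12·6.4183 ≈ 1.2566.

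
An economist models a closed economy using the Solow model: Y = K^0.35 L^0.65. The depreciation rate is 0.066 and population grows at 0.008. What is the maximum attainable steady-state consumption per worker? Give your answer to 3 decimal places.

n + δ = 0.008 + 0.066 = 0.074.
Golden rule sets MPK = n+δ: 0.35·k^(0.35−1) = 0.074, so k_gold = (0.35/0.074)^(1/0.65) ≈ 10.9197.
y_gold = 10.9197^0.35 ≈ 2.3087.
c_gold = y_gold − (n+δ)·k_gold = 2.3087 − 0.074·10.9197 ≈ 1.5007.

c_gold ≈ 1.501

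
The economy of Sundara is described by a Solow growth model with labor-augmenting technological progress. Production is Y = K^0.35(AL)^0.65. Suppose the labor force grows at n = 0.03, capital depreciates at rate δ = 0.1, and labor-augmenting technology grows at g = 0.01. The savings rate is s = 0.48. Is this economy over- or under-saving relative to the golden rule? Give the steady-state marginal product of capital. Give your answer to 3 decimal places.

over-saving; MPK ≈ 0.102

n + g + δ = 0.03 + 0.01 + 0.1 = 0.14.
Steady-state k*: s·k^0.35 = 0.14·k gives k* = (0.48/0.14)^(1/0.65) ≈ 6.6566.
MPK = 0.35·6.6566^(-0.65) ≈ 0.1021.
MPK < n+g+δ = 0.14, so the economy is dynamically inefficient (over-saving).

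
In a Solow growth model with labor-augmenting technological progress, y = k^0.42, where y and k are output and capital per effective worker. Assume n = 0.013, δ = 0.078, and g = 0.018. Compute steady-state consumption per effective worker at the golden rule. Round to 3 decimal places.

Break-even investment rate: n + g + δ = 0.013 + 0.018 + 0.078 = 0.109.
Golden rule sets MPK = n+g+δ: 0.42·k^(0.42−1) = 0.109, so k_gold = (0.42/0.109)^(1/0.58) ≈ 10.2339.
y_gold = 10.2339^0.42 ≈ 2.6559.
c_gold = y_gold − (n+g+δ)·k_gold = 2.6559 − 0.109·10.2339 ≈ 1.5404.

c_gold ≈ 1.540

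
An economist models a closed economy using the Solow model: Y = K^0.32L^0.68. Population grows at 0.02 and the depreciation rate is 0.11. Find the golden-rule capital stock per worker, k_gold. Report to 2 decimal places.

Break-even investment rate: n + δ = 0.02 + 0.11 = 0.13.
Setting f'(k) = n+δ gives 0.32·k^(0.32−1) = 0.13, hence k_gold = (0.32/0.13)^(1/0.68) ≈ 3.7610.

k_gold ≈ 3.76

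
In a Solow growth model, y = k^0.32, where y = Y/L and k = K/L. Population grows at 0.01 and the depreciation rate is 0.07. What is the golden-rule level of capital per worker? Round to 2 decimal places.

The effective depreciation rate is n + δ = 0.01 + 0.07 = 0.08.
At the golden rule the marginal product of capital equals n+δ: 0.32·k^(0.32−1) = 0.08. Solving, k_gold = (0.32/0.08)^(1/0.68) ≈ 7.6804.

k_gold ≈ 7.68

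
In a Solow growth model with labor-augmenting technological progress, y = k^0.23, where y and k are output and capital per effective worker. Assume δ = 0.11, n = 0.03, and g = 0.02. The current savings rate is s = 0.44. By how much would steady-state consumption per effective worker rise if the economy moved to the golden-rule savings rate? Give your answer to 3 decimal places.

Capital per effective worker breaks even when investment replaces (n + g + δ)·k; here n + g + δ = 0.16.
Current steady state (s = 0.44): k* = (0.44/0.16)^(1/0.77) ≈ 3.7202, y* = 3.7202^0.23 ≈ 1.3528, c* = (1−0.44)·1.3528 ≈ 0.7576.
Maximizing c = f(k) − (n+g+δ)·k gives f'(k) = n+g+δ, i.e. 0.23·k^(0.23−1) = 0.16, so k_gold = (0.23/0.16)^(1/0.77) ≈ 1.6021.
y_gold = 1.6021^0.23 ≈ 1.1145, c_gold = y_gold − 0.16·k_gold ≈ 0.8582.
Gain: Δc = 0.8582 − 0.7576 ≈ 0.1006.

Δc ≈ 0.101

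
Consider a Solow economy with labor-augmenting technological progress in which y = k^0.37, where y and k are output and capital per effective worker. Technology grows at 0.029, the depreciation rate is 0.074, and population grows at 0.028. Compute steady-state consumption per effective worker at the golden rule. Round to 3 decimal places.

n + g + δ = 0.028 + 0.029 + 0.074 = 0.131.
Setting f'(k) = n+g+δ gives 0.37·k^(0.37−1) = 0.131, hence k_gold = (0.37/0.131)^(1/0.63) ≈ 5.1971.
y_gold = 5.1971^0.37 ≈ 1.8401.
c_gold = y_gold − (n+g+δ)·k_gold = 1.8401 − 0.131·5.1971 ≈ 1.1592.

c_gold ≈ 1.159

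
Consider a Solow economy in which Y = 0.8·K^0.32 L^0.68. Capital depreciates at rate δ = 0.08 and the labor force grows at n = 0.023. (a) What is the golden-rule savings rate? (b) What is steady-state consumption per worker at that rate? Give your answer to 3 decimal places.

Break-even investment rate: n + δ = 0.023 + 0.08 = 0.103.
For Cobb-Douglas, s_gold equals capital's share: s_gold = 0.32.
Maximizing c = f(k) − (n+δ)·k gives f'(k) = n+δ, i.e. 0.32·0.8·k^(0.32−1) = 0.103, so k_gold = (0.32·0.8/0.103)^(1/0.68) ≈ 3.8148.
y_gold = 0.8·3.8148^0.32 ≈ 1.2279; c_gold = (1−0.32)·y_gold ≈ 0.8350.

(a) s_gold = 0.320; (b) c_gold ≈ 0.835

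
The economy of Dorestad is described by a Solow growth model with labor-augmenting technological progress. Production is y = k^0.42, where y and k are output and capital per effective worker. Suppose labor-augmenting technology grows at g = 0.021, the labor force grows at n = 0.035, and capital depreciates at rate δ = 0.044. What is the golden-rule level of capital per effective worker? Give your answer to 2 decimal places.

k_gold ≈ 11.87

Break-even investment rate: n + g + δ = 0.035 + 0.021 + 0.044 = 0.1.
At the golden rule the marginal product of capital equals n+g+δ: 0.42·k^(0.42−1) = 0.1. Solving, k_gold = (0.42/0.1)^(1/0.58) ≈ 11.8732.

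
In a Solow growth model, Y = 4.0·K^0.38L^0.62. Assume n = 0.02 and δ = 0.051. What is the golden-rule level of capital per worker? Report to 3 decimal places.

n + δ = 0.02 + 0.051 = 0.071.
Setting f'(k) = n+δ gives 0.38·4.0·k^(0.38−1) = 0.071, hence k_gold = (0.38·4.0/0.071)^(1/0.62) ≈ 139.9926.

k_gold ≈ 139.993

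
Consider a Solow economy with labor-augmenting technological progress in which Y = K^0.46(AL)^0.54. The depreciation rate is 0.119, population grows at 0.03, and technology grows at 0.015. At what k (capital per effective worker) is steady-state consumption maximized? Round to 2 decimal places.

k_gold ≈ 6.75

n + g + δ = 0.03 + 0.015 + 0.119 = 0.164.
Maximizing c = f(k) − (n+g+δ)·k gives f'(k) = n+g+δ, i.e. 0.46·k^(0.46−1) = 0.164, so k_gold = (0.46/0.164)^(1/0.54) ≈ 6.7526.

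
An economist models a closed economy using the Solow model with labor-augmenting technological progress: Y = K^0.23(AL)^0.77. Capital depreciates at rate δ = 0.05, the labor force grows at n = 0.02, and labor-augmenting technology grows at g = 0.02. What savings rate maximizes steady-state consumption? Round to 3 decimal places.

s_gold = 0.230

Break-even investment rate: n + g + δ = 0.02 + 0.02 + 0.05 = 0.09.
At the golden rule MPK = n+g+δ, and in any Cobb-Douglas steady state s = (n+g+δ)·k/y = MPK·k/y = capital's share 0.23.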